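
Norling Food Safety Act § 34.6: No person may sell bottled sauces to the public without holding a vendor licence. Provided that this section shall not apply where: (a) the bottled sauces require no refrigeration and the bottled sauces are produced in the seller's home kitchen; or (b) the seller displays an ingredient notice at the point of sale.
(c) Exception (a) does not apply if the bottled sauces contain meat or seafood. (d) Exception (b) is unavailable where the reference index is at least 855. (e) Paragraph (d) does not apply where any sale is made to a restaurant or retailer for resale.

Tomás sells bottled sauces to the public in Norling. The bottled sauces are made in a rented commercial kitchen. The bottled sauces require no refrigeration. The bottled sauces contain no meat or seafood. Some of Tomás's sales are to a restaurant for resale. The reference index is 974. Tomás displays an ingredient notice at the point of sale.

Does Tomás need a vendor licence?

No — exception (b) applies; Tomás is not required to hold a vendor licence.

Exception (a) does not apply: the bottled sauces are made in a commercial kitchen, not a home kitchen.
Exception (b): an ingredient notice is displayed — every condition holds. Under paragraphs (d)–(e): (d) applies (the reference index is 974, meeting the 855 threshold), but is displaced by (e): (e) operates against (d): some sales are to a restaurant for resale. So (b) applies.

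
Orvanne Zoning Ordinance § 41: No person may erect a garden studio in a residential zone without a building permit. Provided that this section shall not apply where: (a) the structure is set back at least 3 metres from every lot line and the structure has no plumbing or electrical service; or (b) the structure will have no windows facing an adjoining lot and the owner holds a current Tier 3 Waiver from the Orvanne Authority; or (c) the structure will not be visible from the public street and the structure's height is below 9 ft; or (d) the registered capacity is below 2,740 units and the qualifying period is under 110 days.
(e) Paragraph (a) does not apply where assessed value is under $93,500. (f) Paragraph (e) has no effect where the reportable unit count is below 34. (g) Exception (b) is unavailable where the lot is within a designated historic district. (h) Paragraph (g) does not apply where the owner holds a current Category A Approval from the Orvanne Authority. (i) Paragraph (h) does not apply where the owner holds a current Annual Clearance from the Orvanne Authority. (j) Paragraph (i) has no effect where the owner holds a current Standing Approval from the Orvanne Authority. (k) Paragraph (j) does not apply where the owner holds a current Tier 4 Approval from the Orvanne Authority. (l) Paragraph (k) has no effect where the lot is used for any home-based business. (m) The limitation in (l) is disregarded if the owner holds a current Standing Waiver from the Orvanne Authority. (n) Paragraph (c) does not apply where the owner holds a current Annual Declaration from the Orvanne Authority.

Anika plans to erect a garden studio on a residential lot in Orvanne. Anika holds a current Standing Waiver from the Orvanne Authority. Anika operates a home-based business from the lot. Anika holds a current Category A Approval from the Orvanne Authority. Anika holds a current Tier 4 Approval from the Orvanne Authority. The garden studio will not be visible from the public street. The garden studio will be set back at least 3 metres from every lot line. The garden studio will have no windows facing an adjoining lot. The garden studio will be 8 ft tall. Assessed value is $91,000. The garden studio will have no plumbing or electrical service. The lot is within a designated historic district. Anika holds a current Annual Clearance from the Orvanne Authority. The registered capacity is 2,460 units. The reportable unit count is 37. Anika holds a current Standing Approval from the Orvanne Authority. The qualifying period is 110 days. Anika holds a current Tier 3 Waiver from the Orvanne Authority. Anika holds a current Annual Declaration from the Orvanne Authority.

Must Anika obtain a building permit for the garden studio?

Exception (a) is satisfied on its face — the setback is at least 3 m on every side; there is no plumbing or electrical service. Turning to paragraphs (e)–(f): (e) is engaged — assessed value is $91,000, under the $93,500 limit. (f), which would lift (e), does not operate here — the reportable unit count is 37, not below 34. So (a) is unavailable.
Exception (b): no windows face an adjoining lot; a current Tier 3 Waiver is held — every condition holds. But: (g) operates against (b): the lot is in a historic district. (h) operates (a current Category A Approval is held), but is overridden by (i): (i) operates — a current Annual Clearance is held. (j) would limit (i) — a current Standing Approval is held — but (k) sets (j) aside: (k) operates against (j): a current Tier 4 Approval is held. (l) is engaged (a home-based business operates on the lot), but is overridden by (m): (m) applies — a current Standing Waiver is held. So (b) is unavailable.
Exception (c) is satisfied on its face — the structure will not be visible from the street; the structure's height is 8 ft, below the 9 ft limit. However, paragraph (n) must be considered: (n) is triggered — a current Annual Declaration is held. Exception (c) does not apply.
Exception (d) does not apply: the qualifying period is 110 days, not under 110 days.
No exception is made out. Anika falls within the general rule.

Yes — Anika must obtain a building permit.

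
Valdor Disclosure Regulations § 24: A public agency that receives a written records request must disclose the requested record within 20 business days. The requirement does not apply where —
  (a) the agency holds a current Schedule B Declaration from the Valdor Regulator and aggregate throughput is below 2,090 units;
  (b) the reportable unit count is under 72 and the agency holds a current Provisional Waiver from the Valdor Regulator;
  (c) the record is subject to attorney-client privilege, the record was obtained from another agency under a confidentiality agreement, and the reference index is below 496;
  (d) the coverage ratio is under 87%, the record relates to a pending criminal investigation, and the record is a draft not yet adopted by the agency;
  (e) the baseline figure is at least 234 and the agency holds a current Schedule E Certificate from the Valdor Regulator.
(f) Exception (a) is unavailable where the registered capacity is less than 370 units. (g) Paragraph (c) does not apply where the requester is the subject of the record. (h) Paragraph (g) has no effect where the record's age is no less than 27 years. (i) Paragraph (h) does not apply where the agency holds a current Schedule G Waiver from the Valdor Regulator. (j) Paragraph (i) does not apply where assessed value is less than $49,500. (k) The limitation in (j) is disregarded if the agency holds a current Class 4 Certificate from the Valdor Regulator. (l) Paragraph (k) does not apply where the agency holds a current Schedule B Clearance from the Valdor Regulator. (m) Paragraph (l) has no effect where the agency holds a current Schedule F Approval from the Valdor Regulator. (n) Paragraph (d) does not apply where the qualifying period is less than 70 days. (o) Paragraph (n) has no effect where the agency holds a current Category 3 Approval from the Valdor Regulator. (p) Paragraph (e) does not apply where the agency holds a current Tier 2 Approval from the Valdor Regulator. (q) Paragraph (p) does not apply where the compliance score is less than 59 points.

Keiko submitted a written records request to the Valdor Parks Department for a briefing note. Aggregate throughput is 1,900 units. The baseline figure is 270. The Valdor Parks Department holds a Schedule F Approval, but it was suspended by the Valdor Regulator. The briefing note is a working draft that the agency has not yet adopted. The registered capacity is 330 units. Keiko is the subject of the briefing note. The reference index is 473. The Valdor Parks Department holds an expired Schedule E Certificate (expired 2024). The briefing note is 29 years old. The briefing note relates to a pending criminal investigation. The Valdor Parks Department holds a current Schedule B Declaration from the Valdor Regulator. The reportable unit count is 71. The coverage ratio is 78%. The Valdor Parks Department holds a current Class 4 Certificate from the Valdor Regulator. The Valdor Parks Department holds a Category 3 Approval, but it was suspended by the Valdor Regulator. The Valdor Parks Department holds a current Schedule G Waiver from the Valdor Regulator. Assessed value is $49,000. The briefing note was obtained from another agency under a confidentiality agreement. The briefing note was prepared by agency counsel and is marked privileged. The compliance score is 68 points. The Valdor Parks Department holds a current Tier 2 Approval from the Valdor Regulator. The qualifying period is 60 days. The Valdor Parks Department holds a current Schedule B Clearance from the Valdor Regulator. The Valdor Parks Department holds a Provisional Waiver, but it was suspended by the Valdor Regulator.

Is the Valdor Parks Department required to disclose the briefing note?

Exception (a)'s conditions are all satisfied: a current Schedule B Declaration is held; aggregate throughput is 1,900 units, below the 2,090 units limit. But: (f) operates against (a): the registered capacity is 330 units, less than the 370 units limit. Exception (a) does not apply.
Exception (b) fails — there is no Provisional Waiver in force.
Exception (c): the briefing note is privileged; the briefing note was obtained under a confidentiality agreement; the reference index is 473, below the 496 limit — every condition holds. Applying paragraphs (g)–(m): (g) would limit (c) — Keiko is the subject of the briefing note — but (h) sets (g) aside: (h) applies — the record's age is 29 years, meeting the 27 years threshold. (i) operates (a current Schedule G Waiver is held), but is displaced by (j): (j) operates against (i): assessed value is $49,000, less than the $49,500 limit. (k) is triggered (a current Class 4 Certificate is held), but is overridden by (l): (l) is triggered — a current Schedule B Clearance is held. (m) does not operate here (there is no Schedule F Approval in force), so (l) stands. (c) remains available.
Exception (d) is satisfied on its face — the coverage ratio is 78%, under the 87% limit; the briefing note relates to a pending investigation; the briefing note is an unadopted draft. Turning to paragraphs (n)–(o): (n) operates against (d): the qualifying period is 60 days, less than the 70 days limit. (o) is not triggered (no current Category 3 Approval is held), so (n) stands. So (d) is unavailable.
Exception (e) requires that the agency holds a current Schedule E Certificate from the Valdor Regulator; but the Schedule E Certificate is not current, so (e) is unavailable.

No — exception (c) applies; the Valdor Parks Department is not required to disclose the briefing note.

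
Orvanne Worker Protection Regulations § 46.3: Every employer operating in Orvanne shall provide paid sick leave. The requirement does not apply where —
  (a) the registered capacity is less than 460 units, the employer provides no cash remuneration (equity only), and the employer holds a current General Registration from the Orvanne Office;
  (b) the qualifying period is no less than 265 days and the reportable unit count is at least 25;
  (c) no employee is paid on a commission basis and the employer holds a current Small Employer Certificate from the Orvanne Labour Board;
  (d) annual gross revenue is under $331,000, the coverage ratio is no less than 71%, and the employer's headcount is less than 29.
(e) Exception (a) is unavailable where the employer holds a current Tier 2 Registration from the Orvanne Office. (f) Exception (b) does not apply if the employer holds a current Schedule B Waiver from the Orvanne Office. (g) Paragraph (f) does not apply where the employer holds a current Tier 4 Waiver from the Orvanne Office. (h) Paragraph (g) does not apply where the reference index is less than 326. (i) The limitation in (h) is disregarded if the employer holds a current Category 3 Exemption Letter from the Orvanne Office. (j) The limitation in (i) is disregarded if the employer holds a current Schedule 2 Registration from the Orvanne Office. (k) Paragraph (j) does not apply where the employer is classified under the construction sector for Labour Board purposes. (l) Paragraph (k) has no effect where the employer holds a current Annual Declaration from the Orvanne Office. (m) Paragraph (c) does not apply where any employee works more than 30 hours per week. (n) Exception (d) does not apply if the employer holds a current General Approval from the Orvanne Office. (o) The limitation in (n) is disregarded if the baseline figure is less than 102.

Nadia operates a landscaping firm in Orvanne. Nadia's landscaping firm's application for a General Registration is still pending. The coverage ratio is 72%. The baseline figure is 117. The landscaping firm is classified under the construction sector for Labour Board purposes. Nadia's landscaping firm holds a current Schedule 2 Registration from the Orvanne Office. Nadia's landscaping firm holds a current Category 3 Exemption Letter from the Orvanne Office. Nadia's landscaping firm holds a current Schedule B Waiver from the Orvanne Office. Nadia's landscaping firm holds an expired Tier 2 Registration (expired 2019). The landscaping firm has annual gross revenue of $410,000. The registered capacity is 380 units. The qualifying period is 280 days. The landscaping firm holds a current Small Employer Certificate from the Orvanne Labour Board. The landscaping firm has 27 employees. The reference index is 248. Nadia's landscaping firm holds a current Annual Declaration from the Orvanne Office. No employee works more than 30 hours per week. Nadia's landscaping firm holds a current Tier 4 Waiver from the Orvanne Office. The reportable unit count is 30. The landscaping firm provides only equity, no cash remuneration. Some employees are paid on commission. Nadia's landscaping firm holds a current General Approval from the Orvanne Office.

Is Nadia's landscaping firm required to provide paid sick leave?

Exception (a) requires that the employer holds a current General Registration from the Orvanne Office; but the General Registration is not current, so (a) is unavailable.
All of (b)'s requirements are met (the qualifying period is 280 days, meeting the 265 days threshold; the reportable unit count is 30, meeting the 25 threshold). Turning to paragraphs (f)–(l): (f) operates — a current Schedule B Waiver is held. (g) operates (a current Tier 4 Waiver is held), but is overridden by (h): (h) operates against (g): the reference index is 248, less than the 326 limit. (i) would limit (h) — a current Category 3 Exemption Letter is held — but (j) sets (i) aside: (j) is engaged — a current Schedule 2 Registration is held. (k) would limit (j) — the landscaping firm is classified under the construction sector — but (l) sets (k) aside: (l) operates — a current Annual Declaration is held. So (b) is unavailable.
Exception (c) does not apply: some employees are paid on commission.
Exception (d) fails — annual gross revenue is $410,000, not under $331,000.
No exception is made out. Nadia's landscaping firm falls within the general rule.

Yes — Nadia's landscaping firm must provide paid sick leave.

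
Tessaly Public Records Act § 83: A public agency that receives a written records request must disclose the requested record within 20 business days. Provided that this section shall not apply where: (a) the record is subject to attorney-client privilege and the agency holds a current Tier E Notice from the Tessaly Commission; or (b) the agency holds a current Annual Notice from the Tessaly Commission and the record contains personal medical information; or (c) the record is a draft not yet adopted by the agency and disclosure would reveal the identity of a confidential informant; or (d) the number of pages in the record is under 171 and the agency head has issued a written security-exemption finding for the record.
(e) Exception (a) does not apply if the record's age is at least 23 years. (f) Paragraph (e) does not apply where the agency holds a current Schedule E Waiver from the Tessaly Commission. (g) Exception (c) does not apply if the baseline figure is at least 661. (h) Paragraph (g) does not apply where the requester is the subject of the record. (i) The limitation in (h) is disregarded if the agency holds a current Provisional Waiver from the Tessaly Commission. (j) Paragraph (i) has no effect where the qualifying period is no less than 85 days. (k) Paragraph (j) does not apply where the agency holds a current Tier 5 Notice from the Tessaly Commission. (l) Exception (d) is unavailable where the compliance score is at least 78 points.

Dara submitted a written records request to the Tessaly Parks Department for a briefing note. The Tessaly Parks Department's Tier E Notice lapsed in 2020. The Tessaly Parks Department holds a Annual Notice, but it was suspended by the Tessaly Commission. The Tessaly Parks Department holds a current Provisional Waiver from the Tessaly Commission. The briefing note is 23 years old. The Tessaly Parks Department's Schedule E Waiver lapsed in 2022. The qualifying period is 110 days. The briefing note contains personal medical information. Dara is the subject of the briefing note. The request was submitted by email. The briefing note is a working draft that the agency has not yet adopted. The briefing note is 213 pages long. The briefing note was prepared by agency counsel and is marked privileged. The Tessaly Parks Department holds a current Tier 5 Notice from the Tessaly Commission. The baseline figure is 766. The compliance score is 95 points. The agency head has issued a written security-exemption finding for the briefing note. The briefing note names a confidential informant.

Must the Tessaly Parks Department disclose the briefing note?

Yes — the Tessaly Parks Department must disclose the briefing note.

Exception (a) requires that the agency holds a current Tier E Notice from the Tessaly Commission; but no current Tier E Notice is held, so (a) is unavailable.
Exception (b) fails — the Annual Notice is not current.
All of (c)'s requirements are met (the briefing note is an unadopted draft; the briefing note names a confidential informant). Turning to paragraphs (g)–(k): (g) operates against (c): the baseline figure is 766, meeting the 661 threshold. (h) would limit (g) — Dara is the subject of the briefing note — but (i) sets (h) aside: (i) operates against (h): a current Provisional Waiver is held. (j) operates (the qualifying period is 110 days, meeting the 85 days threshold), but is overridden by (k): (k) operates against (j): a current Tier 5 Notice is held. (c) is therefore removed.
Exception (d) requires that the number of pages in the record is under 171; but the number of pages in the record is 213, not under 171, so (d) is unavailable.
No exception applies. The general rule governs.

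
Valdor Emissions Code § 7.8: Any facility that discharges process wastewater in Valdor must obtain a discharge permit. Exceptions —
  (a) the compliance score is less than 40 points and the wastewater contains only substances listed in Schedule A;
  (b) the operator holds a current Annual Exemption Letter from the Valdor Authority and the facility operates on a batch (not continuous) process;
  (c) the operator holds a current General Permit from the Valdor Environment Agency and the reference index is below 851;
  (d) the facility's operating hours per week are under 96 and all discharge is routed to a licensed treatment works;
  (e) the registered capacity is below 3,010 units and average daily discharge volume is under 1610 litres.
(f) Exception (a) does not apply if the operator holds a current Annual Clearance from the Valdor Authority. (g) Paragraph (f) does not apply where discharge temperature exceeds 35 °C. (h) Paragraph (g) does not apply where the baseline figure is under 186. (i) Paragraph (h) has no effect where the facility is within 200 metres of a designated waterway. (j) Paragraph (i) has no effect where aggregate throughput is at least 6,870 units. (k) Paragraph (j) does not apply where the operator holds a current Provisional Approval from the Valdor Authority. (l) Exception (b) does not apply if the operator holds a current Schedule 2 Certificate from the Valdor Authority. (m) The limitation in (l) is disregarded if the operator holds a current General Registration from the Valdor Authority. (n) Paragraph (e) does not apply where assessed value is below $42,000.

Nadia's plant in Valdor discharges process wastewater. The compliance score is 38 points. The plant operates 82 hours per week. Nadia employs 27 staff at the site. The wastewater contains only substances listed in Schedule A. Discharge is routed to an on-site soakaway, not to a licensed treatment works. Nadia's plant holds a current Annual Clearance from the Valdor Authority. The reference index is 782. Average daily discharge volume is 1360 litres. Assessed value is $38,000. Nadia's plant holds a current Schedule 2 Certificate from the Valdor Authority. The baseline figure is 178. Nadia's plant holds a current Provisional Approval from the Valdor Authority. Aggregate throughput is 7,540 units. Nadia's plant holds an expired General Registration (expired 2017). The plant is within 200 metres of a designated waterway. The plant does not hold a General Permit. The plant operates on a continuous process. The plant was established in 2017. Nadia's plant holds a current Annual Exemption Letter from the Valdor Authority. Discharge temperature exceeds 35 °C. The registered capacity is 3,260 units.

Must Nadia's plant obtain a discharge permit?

All of (a)'s requirements are met (the compliance score is 38 points, less than the 40 points limit; the wastewater is Schedule-A-only). Applying paragraphs (f)–(k): (f) would limit (a) — a current Annual Clearance is held — but (g) sets (f) aside: (g) operates against (f): discharge temperature exceeds 35 °C. (h) would limit (g) — the baseline figure is 178, under the 186 limit — but (i) sets (h) aside: (i) applies — the plant is within 200 m of a designated waterway. (j) operates (aggregate throughput is 7,540 units, meeting the 6,870 units threshold), but is overridden by (k): (k) operates against (j): a current Provisional Approval is held. Exception (a) stands.
Exception (b) fails — the facility operates on a continuous process.
Exception (c) does not apply: no General Permit is held.
Exception (d) requires that all discharge is routed to a licensed treatment works; but discharge is not routed to a licensed treatment works, so (d) is unavailable.
Exception (e) fails — the registered capacity is 3,260 units, not below 3,010 units.

No — exception (a) applies; Nadia's plant is not required to obtain a discharge permit.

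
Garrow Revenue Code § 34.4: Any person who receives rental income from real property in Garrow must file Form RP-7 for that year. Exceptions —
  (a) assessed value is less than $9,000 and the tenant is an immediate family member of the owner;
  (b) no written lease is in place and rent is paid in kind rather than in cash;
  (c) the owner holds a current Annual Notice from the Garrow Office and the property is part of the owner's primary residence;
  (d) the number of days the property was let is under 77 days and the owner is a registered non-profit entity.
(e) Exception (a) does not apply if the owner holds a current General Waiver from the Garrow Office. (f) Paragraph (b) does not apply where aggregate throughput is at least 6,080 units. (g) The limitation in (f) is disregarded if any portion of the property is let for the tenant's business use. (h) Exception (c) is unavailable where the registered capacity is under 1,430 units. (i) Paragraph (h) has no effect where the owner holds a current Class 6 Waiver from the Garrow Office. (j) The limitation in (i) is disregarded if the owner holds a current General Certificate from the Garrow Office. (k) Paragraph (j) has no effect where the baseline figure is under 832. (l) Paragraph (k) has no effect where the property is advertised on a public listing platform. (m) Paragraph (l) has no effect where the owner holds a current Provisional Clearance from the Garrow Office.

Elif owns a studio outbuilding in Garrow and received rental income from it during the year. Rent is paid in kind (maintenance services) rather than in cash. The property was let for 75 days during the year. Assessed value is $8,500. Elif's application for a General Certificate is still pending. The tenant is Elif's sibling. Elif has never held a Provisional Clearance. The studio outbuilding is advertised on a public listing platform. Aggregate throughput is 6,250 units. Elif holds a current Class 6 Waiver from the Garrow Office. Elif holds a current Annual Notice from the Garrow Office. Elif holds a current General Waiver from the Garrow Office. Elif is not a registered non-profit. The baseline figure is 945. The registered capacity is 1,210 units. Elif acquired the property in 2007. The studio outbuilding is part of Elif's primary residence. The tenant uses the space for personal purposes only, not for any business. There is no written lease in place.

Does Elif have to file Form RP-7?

No — exception (c) applies; Elif is not required to file Form RP-7.

Exception (a)'s conditions are all satisfied: assessed value is $8,500, less than the $9,000 limit; the tenant is an immediate family member. But: (e) operates — a current General Waiver is held. Exception (a) does not apply.
Exception (b): there is no written lease; rent is paid in kind — every condition holds. But applying paragraphs (f)–(g): (f) operates — aggregate throughput is 6,250 units, meeting the 6,080 units threshold. (g) is not engaged (the space is used for personal purposes only), so (f) stands. So (b) is unavailable.
Exception (c): a current Annual Notice is held; the studio outbuilding is part of the primary residence — every condition holds. Under paragraphs (h)–(m): (h) is engaged (the registered capacity is 1,210 units, under the 1,430 units limit), but is itself disapplied by (i): (i) is engaged — a current Class 6 Waiver is held. (j) is not triggered (the General Certificate is not current), so (i) stands. Exception (c) stands.
Exception (d) does not apply: Elif is not a registered non-profit.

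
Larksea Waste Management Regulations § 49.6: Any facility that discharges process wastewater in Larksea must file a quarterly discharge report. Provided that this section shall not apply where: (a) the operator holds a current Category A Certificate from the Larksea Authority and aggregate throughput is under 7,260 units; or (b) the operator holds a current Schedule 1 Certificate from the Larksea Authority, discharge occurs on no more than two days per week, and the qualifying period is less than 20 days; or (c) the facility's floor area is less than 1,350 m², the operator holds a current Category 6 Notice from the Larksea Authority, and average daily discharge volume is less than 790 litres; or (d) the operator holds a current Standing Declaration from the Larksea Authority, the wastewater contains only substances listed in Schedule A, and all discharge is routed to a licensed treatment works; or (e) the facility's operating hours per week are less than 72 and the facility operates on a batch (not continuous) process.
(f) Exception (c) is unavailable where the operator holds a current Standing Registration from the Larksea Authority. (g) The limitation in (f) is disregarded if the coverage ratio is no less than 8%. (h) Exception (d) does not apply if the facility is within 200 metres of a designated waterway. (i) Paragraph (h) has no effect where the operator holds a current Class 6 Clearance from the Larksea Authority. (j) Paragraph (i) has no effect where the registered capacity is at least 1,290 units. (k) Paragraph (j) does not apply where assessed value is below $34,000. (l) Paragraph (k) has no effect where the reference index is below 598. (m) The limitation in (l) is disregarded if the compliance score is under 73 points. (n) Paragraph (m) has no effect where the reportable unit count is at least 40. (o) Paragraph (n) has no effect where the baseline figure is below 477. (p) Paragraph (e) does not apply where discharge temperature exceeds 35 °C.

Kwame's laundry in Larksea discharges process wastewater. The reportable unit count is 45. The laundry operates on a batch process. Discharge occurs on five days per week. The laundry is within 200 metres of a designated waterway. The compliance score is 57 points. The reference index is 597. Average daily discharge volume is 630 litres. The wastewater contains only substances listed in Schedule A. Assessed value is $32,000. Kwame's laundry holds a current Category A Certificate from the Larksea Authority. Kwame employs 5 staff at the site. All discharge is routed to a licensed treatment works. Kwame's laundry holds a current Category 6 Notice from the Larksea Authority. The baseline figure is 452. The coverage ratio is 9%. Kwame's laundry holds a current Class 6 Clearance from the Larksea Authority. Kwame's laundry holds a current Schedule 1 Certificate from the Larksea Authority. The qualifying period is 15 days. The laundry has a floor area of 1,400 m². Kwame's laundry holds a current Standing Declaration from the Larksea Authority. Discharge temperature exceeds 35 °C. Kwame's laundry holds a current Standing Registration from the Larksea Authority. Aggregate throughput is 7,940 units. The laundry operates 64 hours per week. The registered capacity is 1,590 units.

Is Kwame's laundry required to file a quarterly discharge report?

No — exception (d) applies; Kwame's laundry is not required to file a quarterly discharge report.

Exception (a) does not apply: aggregate throughput is 7,940 units, not under 7,260 units.
Exception (b) requires that discharge occurs on no more than two days per week; but discharge occurs on five days per week, so (b) is unavailable.
Exception (c) requires that the facility's floor area is less than 1,350 m²; but the facility's floor area is 1,400 m², not less than 1,350 m², so (c) is unavailable.
Exception (d)'s conditions are all satisfied: a current Standing Declaration is held; the wastewater is Schedule-A-only; discharge is routed to a licensed treatment works. Applying paragraphs (h)–(o): (h) would limit (d) — the laundry is within 200 m of a designated waterway — but (i) sets (h) aside: (i) applies — a current Class 6 Clearance is held. (j) is engaged (the registered capacity is 1,590 units, meeting the 1,290 units threshold), but is set aside by (k): (k) operates against (j): assessed value is $32,000, below the $34,000 limit. (l) is triggered (the reference index is 597, below the 598 limit), but is itself disapplied by (m): (m) operates against (l): the compliance score is 57 points, under the 73 points limit. (n) would limit (m) — the reportable unit count is 45, meeting the 40 threshold — but (o) sets (n) aside: (o) applies — the baseline figure is 452, below the 477 limit. (d) remains available.
Exception (e): the facility's operating hours per week are 64, less than the 72 limit; the facility operates on a batch process — every condition holds. But: (p) operates against (e): discharge temperature exceeds 35 °C. So (e) is unavailable.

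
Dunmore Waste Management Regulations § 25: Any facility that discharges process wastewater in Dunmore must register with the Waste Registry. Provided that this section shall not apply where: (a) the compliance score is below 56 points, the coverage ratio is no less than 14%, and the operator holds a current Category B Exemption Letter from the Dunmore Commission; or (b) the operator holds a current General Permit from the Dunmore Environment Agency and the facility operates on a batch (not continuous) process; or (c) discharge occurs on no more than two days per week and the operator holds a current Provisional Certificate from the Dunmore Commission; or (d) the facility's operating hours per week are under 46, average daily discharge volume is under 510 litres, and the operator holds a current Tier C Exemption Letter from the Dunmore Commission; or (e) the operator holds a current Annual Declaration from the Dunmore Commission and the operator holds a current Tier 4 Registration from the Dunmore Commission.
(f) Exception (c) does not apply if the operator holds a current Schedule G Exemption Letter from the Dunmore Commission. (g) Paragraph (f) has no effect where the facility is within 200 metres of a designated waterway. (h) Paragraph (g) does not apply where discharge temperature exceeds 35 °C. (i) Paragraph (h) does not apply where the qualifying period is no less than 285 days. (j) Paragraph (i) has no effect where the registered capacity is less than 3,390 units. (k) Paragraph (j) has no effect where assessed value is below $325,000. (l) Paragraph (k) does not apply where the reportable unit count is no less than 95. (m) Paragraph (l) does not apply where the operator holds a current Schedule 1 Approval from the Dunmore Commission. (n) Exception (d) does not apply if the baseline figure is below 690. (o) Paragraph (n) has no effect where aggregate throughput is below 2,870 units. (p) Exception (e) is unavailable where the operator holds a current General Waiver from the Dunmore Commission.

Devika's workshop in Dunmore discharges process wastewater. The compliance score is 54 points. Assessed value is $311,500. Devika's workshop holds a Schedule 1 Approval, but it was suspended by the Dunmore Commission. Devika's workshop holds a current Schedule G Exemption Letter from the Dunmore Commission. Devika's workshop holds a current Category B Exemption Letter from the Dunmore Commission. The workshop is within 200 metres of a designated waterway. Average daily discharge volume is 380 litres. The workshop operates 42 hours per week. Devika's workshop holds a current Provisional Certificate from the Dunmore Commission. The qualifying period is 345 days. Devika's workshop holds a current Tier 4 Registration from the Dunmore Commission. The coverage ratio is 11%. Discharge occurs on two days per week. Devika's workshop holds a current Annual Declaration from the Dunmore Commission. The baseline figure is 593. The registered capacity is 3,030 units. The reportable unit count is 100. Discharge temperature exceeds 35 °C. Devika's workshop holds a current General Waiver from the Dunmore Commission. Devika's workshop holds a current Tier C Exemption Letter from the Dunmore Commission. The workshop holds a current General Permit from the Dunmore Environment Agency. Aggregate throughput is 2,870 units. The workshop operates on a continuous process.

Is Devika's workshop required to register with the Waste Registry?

Exception (a) requires that the coverage ratio is no less than 14%; but the coverage ratio is 11%, short of 14%, so (a) is unavailable.
Exception (b) requires that the facility operates on a batch (not continuous) process; but the facility operates on a continuous process, so (b) is unavailable.
Exception (c): discharge occurs on no more than two days per week; a current Provisional Certificate is held — every condition holds. Turning to paragraphs (f)–(m): (f) is engaged — a current Schedule G Exemption Letter is held. (g) is triggered (the workshop is within 200 m of a designated waterway), but is set aside by (h): (h) applies — discharge temperature exceeds 35 °C. (i) would limit (h) — the qualifying period is 345 days, meeting the 285 days threshold — but (j) sets (i) aside: (j) operates against (i): the registered capacity is 3,030 units, less than the 3,390 units limit. (k) would limit (j) — assessed value is $311,500, below the $325,000 limit — but (l) sets (k) aside: (l) operates against (k): the reportable unit count is 100, meeting the 95 threshold. (m) is not triggered (there is no Schedule 1 Approval in force), so (l) stands. Exception (c) does not apply.
All of (d)'s requirements are met (the facility's operating hours per week are 42, under the 46 limit; average daily discharge volume is 380 litres, under the 510 litres limit; a current Tier C Exemption Letter is held). Turning to paragraphs (n)–(o): (n) is engaged — the baseline figure is 593, below the 690 limit. (o) is inapplicable (aggregate throughput is 2,870 units, not below 2,870 units), so (n) stands. Exception (d) does not apply.
Exception (e) is satisfied on its face — a current Annual Declaration is held; a current Tier 4 Registration is held. But: (p) operates against (e): a current General Waiver is held. So (e) is unavailable.
No exception is made out. Devika's workshop falls within the general rule.

Yes — Devika's workshop must register with the Waste Registry.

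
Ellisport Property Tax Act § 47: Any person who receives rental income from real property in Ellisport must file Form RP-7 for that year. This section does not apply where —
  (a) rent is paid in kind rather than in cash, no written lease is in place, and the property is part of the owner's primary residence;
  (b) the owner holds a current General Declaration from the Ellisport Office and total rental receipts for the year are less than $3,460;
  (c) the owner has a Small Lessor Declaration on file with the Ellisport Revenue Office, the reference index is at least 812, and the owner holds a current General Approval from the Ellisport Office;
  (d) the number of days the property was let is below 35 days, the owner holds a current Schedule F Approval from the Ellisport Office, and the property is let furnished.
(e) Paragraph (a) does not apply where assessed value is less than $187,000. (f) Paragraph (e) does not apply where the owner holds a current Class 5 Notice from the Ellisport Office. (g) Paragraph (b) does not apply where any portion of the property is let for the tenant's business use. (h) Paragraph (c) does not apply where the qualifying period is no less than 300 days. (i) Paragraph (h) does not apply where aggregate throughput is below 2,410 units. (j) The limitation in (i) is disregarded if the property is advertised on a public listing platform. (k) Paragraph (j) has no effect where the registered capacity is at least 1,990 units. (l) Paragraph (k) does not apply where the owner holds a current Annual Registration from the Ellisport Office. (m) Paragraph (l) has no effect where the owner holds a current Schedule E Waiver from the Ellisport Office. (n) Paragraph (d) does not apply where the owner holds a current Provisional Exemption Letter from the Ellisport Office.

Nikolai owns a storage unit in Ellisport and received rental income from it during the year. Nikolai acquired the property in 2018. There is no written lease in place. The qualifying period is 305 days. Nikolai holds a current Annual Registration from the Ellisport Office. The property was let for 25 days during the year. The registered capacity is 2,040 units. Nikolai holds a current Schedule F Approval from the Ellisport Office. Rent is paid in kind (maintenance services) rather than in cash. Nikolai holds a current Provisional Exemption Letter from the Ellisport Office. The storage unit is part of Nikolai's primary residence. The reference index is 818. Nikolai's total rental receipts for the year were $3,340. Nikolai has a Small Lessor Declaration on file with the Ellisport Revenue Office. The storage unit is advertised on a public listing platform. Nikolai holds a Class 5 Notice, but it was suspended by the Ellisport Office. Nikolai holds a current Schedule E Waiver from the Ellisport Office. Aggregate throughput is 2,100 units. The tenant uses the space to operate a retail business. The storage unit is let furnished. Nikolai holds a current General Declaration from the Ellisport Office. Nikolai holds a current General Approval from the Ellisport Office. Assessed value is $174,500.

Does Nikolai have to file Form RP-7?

All of (a)'s requirements are met (rent is paid in kind; there is no written lease; the storage unit is part of the primary residence). But: (e) operates — assessed value is $174,500, less than the $187,000 limit. (f), which would lift (e), is inapplicable — there is no Class 5 Notice in force. Exception (a) does not apply.
Exception (b)'s conditions are all satisfied: a current General Declaration is held; total rental receipts for the year are $3,340, less than the $3,460 limit. But applying paragraph (g): (g) is engaged — the space is let for business use. Exception (b) does not apply.
Exception (c): a Small Lessor Declaration is on file; the reference index is 818, meeting the 812 threshold; a current General Approval is held — every condition holds. Under paragraphs (h)–(m): (h) would limit (c) — the qualifying period is 305 days, meeting the 300 days threshold — but (i) sets (h) aside: (i) is engaged — aggregate throughput is 2,100 units, below the 2,410 units limit. (j) would limit (i) — the property is publicly advertised — but (k) sets (j) aside: (k) is engaged — the registered capacity is 2,040 units, meeting the 1,990 units threshold. (l) is engaged (a current Annual Registration is held), but is itself disapplied by (m): (m) is engaged — a current Schedule E Waiver is held. (c) remains available.
All of (d)'s requirements are met (the number of days the property was let is 25 days, below the 35 days limit; a current Schedule F Approval is held; the property is let furnished). Turning to paragraph (n): (n) operates against (d): a current Provisional Exemption Letter is held. Exception (d) does not apply.

No — exception (c) applies; Nikolai is not required to file Form RP-7.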